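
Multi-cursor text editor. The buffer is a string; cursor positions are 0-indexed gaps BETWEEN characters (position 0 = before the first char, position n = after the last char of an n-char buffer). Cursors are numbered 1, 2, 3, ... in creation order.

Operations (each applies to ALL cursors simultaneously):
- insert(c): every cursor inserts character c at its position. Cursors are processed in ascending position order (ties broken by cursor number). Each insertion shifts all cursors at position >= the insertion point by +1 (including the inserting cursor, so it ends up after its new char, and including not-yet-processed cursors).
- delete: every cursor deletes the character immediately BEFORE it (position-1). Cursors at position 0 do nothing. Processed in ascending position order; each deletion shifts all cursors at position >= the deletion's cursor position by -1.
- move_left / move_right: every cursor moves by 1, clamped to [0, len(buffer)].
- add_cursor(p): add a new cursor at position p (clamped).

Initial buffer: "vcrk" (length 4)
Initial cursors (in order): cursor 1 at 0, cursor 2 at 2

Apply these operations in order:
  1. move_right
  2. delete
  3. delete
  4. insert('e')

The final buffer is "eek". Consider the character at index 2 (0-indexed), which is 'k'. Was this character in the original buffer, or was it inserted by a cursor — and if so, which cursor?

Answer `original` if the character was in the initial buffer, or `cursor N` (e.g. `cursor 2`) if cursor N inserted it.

Answer: original

Derivation:
After op 1 (move_right): buffer="vcrk" (len 4), cursors c1@1 c2@3, authorship ....
After op 2 (delete): buffer="ck" (len 2), cursors c1@0 c2@1, authorship ..
After op 3 (delete): buffer="k" (len 1), cursors c1@0 c2@0, authorship .
After op 4 (insert('e')): buffer="eek" (len 3), cursors c1@2 c2@2, authorship 12.
Authorship (.=original, N=cursor N): 1 2 .
Index 2: author = original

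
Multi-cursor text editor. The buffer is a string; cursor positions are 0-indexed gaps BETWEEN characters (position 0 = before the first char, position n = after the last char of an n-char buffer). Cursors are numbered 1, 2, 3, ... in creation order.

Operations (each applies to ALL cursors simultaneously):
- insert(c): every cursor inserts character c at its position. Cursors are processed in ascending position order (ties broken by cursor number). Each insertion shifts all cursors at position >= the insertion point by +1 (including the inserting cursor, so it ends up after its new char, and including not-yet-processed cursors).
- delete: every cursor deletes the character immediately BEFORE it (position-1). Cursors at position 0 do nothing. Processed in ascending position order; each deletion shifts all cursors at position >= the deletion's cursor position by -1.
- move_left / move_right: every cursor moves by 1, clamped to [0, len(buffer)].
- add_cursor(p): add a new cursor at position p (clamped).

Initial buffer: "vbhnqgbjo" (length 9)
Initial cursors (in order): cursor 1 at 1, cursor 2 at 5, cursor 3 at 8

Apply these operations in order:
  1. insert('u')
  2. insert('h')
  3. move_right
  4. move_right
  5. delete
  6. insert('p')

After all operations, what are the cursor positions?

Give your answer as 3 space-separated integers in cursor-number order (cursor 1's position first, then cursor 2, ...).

After op 1 (insert('u')): buffer="vubhnqugbjuo" (len 12), cursors c1@2 c2@7 c3@11, authorship .1....2...3.
After op 2 (insert('h')): buffer="vuhbhnquhgbjuho" (len 15), cursors c1@3 c2@9 c3@14, authorship .11....22...33.
After op 3 (move_right): buffer="vuhbhnquhgbjuho" (len 15), cursors c1@4 c2@10 c3@15, authorship .11....22...33.
After op 4 (move_right): buffer="vuhbhnquhgbjuho" (len 15), cursors c1@5 c2@11 c3@15, authorship .11....22...33.
After op 5 (delete): buffer="vuhbnquhgjuh" (len 12), cursors c1@4 c2@9 c3@12, authorship .11...22..33
After op 6 (insert('p')): buffer="vuhbpnquhgpjuhp" (len 15), cursors c1@5 c2@11 c3@15, authorship .11.1..22.2.333

Answer: 5 11 15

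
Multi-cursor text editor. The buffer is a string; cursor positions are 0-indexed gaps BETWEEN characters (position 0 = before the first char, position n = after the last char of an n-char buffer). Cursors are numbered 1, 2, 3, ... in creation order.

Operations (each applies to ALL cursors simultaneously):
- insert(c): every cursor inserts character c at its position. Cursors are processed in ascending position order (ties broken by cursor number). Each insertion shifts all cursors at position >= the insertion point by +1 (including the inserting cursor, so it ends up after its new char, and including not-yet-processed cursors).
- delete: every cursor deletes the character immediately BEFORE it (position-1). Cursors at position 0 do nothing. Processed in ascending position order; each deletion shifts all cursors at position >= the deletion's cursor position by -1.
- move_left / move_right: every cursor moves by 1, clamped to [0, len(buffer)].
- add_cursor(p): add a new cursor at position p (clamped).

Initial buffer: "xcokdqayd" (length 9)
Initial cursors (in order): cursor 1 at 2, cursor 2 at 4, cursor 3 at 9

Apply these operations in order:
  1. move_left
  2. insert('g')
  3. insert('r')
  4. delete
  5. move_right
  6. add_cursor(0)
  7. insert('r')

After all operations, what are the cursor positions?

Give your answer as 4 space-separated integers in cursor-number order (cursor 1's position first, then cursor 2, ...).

After op 1 (move_left): buffer="xcokdqayd" (len 9), cursors c1@1 c2@3 c3@8, authorship .........
After op 2 (insert('g')): buffer="xgcogkdqaygd" (len 12), cursors c1@2 c2@5 c3@11, authorship .1..2.....3.
After op 3 (insert('r')): buffer="xgrcogrkdqaygrd" (len 15), cursors c1@3 c2@7 c3@14, authorship .11..22.....33.
After op 4 (delete): buffer="xgcogkdqaygd" (len 12), cursors c1@2 c2@5 c3@11, authorship .1..2.....3.
After op 5 (move_right): buffer="xgcogkdqaygd" (len 12), cursors c1@3 c2@6 c3@12, authorship .1..2.....3.
After op 6 (add_cursor(0)): buffer="xgcogkdqaygd" (len 12), cursors c4@0 c1@3 c2@6 c3@12, authorship .1..2.....3.
After op 7 (insert('r')): buffer="rxgcrogkrdqaygdr" (len 16), cursors c4@1 c1@5 c2@9 c3@16, authorship 4.1.1.2.2....3.3

Answer: 5 9 16 1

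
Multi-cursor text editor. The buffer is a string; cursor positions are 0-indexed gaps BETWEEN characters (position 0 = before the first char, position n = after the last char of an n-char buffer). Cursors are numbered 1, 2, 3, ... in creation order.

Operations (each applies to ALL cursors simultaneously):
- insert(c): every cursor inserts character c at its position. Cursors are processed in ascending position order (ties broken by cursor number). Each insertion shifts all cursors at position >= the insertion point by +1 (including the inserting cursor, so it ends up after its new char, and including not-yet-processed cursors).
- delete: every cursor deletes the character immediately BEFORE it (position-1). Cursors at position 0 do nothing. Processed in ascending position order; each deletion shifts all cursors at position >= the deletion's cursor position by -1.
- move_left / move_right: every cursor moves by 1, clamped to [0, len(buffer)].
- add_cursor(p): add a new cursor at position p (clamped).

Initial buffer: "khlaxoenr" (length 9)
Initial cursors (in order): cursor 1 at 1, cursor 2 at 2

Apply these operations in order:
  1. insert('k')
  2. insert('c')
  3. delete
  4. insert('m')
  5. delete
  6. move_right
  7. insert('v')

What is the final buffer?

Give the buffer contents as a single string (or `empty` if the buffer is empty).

After op 1 (insert('k')): buffer="kkhklaxoenr" (len 11), cursors c1@2 c2@4, authorship .1.2.......
After op 2 (insert('c')): buffer="kkchkclaxoenr" (len 13), cursors c1@3 c2@6, authorship .11.22.......
After op 3 (delete): buffer="kkhklaxoenr" (len 11), cursors c1@2 c2@4, authorship .1.2.......
After op 4 (insert('m')): buffer="kkmhkmlaxoenr" (len 13), cursors c1@3 c2@6, authorship .11.22.......
After op 5 (delete): buffer="kkhklaxoenr" (len 11), cursors c1@2 c2@4, authorship .1.2.......
After op 6 (move_right): buffer="kkhklaxoenr" (len 11), cursors c1@3 c2@5, authorship .1.2.......
After op 7 (insert('v')): buffer="kkhvklvaxoenr" (len 13), cursors c1@4 c2@7, authorship .1.12.2......

Answer: kkhvklvaxoenr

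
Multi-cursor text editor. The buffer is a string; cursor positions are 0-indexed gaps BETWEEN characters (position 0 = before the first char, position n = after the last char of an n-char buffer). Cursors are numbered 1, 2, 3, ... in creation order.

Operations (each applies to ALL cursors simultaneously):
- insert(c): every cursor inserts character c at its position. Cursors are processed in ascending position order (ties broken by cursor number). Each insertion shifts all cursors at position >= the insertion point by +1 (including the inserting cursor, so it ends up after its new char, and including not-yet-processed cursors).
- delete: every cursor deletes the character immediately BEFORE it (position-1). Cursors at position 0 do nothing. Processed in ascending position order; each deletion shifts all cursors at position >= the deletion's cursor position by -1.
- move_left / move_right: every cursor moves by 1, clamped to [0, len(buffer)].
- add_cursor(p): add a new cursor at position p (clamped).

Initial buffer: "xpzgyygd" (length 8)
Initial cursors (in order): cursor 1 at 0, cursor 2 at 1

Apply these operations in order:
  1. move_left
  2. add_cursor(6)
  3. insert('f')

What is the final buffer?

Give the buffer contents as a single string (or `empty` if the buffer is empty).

After op 1 (move_left): buffer="xpzgyygd" (len 8), cursors c1@0 c2@0, authorship ........
After op 2 (add_cursor(6)): buffer="xpzgyygd" (len 8), cursors c1@0 c2@0 c3@6, authorship ........
After op 3 (insert('f')): buffer="ffxpzgyyfgd" (len 11), cursors c1@2 c2@2 c3@9, authorship 12......3..

Answer: ffxpzgyyfgd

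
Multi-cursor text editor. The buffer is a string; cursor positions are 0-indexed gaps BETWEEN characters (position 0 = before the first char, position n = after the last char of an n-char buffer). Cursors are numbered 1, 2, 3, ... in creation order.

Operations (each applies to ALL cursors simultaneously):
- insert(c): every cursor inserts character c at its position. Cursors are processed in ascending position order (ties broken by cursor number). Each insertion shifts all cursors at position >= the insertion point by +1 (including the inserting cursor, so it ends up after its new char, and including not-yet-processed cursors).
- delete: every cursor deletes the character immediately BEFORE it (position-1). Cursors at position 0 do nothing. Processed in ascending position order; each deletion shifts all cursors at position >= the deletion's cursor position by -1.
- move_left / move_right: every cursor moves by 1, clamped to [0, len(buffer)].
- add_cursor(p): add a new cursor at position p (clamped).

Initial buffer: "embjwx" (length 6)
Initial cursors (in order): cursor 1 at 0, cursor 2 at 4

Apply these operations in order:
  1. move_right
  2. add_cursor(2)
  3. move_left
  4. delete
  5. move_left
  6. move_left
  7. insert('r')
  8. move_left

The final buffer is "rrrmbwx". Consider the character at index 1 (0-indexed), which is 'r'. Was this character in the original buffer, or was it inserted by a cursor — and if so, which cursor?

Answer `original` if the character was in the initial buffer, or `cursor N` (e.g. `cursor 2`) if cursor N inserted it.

After op 1 (move_right): buffer="embjwx" (len 6), cursors c1@1 c2@5, authorship ......
After op 2 (add_cursor(2)): buffer="embjwx" (len 6), cursors c1@1 c3@2 c2@5, authorship ......
After op 3 (move_left): buffer="embjwx" (len 6), cursors c1@0 c3@1 c2@4, authorship ......
After op 4 (delete): buffer="mbwx" (len 4), cursors c1@0 c3@0 c2@2, authorship ....
After op 5 (move_left): buffer="mbwx" (len 4), cursors c1@0 c3@0 c2@1, authorship ....
After op 6 (move_left): buffer="mbwx" (len 4), cursors c1@0 c2@0 c3@0, authorship ....
After op 7 (insert('r')): buffer="rrrmbwx" (len 7), cursors c1@3 c2@3 c3@3, authorship 123....
After op 8 (move_left): buffer="rrrmbwx" (len 7), cursors c1@2 c2@2 c3@2, authorship 123....
Authorship (.=original, N=cursor N): 1 2 3 . . . .
Index 1: author = 2

Answer: cursor 2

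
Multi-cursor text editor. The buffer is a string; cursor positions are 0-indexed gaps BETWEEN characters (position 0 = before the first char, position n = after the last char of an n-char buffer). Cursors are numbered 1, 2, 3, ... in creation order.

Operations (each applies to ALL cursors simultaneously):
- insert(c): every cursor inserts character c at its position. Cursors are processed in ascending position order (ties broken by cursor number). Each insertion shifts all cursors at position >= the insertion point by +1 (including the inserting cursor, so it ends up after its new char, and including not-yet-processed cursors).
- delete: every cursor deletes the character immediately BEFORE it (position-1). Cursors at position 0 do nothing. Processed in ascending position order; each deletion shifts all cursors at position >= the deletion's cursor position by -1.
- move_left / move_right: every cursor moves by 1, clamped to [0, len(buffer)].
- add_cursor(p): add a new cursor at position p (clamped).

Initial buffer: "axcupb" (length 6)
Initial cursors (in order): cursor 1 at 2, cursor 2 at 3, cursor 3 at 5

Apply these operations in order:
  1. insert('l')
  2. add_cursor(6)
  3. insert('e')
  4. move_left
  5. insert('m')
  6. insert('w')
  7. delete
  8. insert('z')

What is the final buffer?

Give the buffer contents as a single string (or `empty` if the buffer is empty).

Answer: axlmzeclmzeumzeplmzeb

Derivation:
After op 1 (insert('l')): buffer="axlcluplb" (len 9), cursors c1@3 c2@5 c3@8, authorship ..1.2..3.
After op 2 (add_cursor(6)): buffer="axlcluplb" (len 9), cursors c1@3 c2@5 c4@6 c3@8, authorship ..1.2..3.
After op 3 (insert('e')): buffer="axlecleuepleb" (len 13), cursors c1@4 c2@7 c4@9 c3@12, authorship ..11.22.4.33.
After op 4 (move_left): buffer="axlecleuepleb" (len 13), cursors c1@3 c2@6 c4@8 c3@11, authorship ..11.22.4.33.
After op 5 (insert('m')): buffer="axlmeclmeumeplmeb" (len 17), cursors c1@4 c2@8 c4@11 c3@15, authorship ..111.222.44.333.
After op 6 (insert('w')): buffer="axlmweclmweumweplmweb" (len 21), cursors c1@5 c2@10 c4@14 c3@19, authorship ..1111.2222.444.3333.
After op 7 (delete): buffer="axlmeclmeumeplmeb" (len 17), cursors c1@4 c2@8 c4@11 c3@15, authorship ..111.222.44.333.
After op 8 (insert('z')): buffer="axlmzeclmzeumzeplmzeb" (len 21), cursors c1@5 c2@10 c4@14 c3@19, authorship ..1111.2222.444.3333.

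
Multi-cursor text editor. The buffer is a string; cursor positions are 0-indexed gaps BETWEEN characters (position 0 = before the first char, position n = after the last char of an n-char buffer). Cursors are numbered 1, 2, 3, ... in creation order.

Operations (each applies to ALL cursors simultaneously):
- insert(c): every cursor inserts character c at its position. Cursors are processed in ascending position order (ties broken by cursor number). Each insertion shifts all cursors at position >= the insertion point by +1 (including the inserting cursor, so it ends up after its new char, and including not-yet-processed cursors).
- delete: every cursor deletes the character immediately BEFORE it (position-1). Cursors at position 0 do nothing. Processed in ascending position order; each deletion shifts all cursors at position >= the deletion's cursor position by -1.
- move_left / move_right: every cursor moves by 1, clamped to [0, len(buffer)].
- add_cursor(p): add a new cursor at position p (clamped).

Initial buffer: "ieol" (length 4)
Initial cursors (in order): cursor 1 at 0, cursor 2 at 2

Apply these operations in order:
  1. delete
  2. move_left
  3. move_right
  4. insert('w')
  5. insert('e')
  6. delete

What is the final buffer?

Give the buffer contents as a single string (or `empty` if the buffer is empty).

After op 1 (delete): buffer="iol" (len 3), cursors c1@0 c2@1, authorship ...
After op 2 (move_left): buffer="iol" (len 3), cursors c1@0 c2@0, authorship ...
After op 3 (move_right): buffer="iol" (len 3), cursors c1@1 c2@1, authorship ...
After op 4 (insert('w')): buffer="iwwol" (len 5), cursors c1@3 c2@3, authorship .12..
After op 5 (insert('e')): buffer="iwweeol" (len 7), cursors c1@5 c2@5, authorship .1212..
After op 6 (delete): buffer="iwwol" (len 5), cursors c1@3 c2@3, authorship .12..

Answer: iwwol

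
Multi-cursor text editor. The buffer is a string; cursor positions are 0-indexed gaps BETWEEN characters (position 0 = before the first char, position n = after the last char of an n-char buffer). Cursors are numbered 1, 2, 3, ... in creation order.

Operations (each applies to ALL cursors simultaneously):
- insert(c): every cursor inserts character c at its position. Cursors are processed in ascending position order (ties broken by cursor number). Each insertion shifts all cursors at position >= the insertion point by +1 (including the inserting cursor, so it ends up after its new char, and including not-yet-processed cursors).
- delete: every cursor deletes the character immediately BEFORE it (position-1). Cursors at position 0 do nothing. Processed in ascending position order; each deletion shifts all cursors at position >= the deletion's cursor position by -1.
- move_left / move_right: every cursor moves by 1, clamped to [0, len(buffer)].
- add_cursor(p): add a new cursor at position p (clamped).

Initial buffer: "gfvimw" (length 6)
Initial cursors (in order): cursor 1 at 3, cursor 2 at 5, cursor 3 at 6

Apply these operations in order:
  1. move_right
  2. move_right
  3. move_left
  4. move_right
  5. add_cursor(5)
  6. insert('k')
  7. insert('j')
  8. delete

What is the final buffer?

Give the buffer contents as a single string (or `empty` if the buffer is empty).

Answer: gfvimkkwkk

Derivation:
After op 1 (move_right): buffer="gfvimw" (len 6), cursors c1@4 c2@6 c3@6, authorship ......
After op 2 (move_right): buffer="gfvimw" (len 6), cursors c1@5 c2@6 c3@6, authorship ......
After op 3 (move_left): buffer="gfvimw" (len 6), cursors c1@4 c2@5 c3@5, authorship ......
After op 4 (move_right): buffer="gfvimw" (len 6), cursors c1@5 c2@6 c3@6, authorship ......
After op 5 (add_cursor(5)): buffer="gfvimw" (len 6), cursors c1@5 c4@5 c2@6 c3@6, authorship ......
After op 6 (insert('k')): buffer="gfvimkkwkk" (len 10), cursors c1@7 c4@7 c2@10 c3@10, authorship .....14.23
After op 7 (insert('j')): buffer="gfvimkkjjwkkjj" (len 14), cursors c1@9 c4@9 c2@14 c3@14, authorship .....1414.2323
After op 8 (delete): buffer="gfvimkkwkk" (len 10), cursors c1@7 c4@7 c2@10 c3@10, authorship .....14.23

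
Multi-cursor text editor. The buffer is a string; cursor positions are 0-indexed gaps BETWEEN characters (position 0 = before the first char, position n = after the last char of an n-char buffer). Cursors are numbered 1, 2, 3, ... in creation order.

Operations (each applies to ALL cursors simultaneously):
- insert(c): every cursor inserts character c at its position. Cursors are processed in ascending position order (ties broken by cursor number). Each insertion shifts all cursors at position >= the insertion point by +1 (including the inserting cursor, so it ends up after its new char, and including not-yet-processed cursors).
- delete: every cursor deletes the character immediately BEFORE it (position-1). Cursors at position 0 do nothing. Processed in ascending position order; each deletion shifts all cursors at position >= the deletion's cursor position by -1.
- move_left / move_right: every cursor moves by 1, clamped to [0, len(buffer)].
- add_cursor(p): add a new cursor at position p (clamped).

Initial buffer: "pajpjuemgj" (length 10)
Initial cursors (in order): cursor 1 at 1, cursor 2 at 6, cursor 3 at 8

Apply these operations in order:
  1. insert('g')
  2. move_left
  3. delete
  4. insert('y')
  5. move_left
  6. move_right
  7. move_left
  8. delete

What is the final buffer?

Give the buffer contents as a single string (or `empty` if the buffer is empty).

After op 1 (insert('g')): buffer="pgajpjugemggj" (len 13), cursors c1@2 c2@8 c3@11, authorship .1.....2..3..
After op 2 (move_left): buffer="pgajpjugemggj" (len 13), cursors c1@1 c2@7 c3@10, authorship .1.....2..3..
After op 3 (delete): buffer="gajpjgeggj" (len 10), cursors c1@0 c2@5 c3@7, authorship 1....2.3..
After op 4 (insert('y')): buffer="ygajpjygeyggj" (len 13), cursors c1@1 c2@7 c3@10, authorship 11....22.33..
After op 5 (move_left): buffer="ygajpjygeyggj" (len 13), cursors c1@0 c2@6 c3@9, authorship 11....22.33..
After op 6 (move_right): buffer="ygajpjygeyggj" (len 13), cursors c1@1 c2@7 c3@10, authorship 11....22.33..
After op 7 (move_left): buffer="ygajpjygeyggj" (len 13), cursors c1@0 c2@6 c3@9, authorship 11....22.33..
After op 8 (delete): buffer="ygajpygyggj" (len 11), cursors c1@0 c2@5 c3@7, authorship 11...2233..

Answer: ygajpygyggj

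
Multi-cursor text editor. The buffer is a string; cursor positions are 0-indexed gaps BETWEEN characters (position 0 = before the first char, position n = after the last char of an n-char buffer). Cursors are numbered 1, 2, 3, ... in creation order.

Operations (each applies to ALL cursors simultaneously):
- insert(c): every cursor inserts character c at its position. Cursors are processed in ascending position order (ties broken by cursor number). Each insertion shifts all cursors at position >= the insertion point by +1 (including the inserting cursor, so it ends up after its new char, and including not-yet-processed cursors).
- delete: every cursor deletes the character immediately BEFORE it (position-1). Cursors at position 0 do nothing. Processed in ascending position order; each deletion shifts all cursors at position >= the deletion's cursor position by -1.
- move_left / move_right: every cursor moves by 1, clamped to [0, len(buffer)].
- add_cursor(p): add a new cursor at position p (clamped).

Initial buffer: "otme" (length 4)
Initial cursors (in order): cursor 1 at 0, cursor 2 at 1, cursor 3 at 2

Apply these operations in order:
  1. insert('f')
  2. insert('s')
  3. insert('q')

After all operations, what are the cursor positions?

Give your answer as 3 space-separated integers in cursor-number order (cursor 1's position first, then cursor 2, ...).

After op 1 (insert('f')): buffer="foftfme" (len 7), cursors c1@1 c2@3 c3@5, authorship 1.2.3..
After op 2 (insert('s')): buffer="fsofstfsme" (len 10), cursors c1@2 c2@5 c3@8, authorship 11.22.33..
After op 3 (insert('q')): buffer="fsqofsqtfsqme" (len 13), cursors c1@3 c2@7 c3@11, authorship 111.222.333..

Answer: 3 7 11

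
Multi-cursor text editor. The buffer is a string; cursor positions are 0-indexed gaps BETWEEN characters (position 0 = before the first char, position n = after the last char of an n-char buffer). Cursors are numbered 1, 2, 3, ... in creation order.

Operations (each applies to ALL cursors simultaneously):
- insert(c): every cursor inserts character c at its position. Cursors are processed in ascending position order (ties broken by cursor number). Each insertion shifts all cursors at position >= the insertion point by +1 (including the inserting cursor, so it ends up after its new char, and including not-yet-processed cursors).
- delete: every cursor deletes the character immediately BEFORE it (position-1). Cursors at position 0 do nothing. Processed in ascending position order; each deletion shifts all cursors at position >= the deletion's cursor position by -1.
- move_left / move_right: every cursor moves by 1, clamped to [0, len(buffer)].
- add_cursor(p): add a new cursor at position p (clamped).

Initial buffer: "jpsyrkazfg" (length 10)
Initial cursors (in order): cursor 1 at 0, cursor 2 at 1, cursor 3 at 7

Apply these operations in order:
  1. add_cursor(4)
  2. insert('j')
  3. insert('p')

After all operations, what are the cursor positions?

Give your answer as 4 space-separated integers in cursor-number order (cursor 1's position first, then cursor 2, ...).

Answer: 2 5 15 10

Derivation:
After op 1 (add_cursor(4)): buffer="jpsyrkazfg" (len 10), cursors c1@0 c2@1 c4@4 c3@7, authorship ..........
After op 2 (insert('j')): buffer="jjjpsyjrkajzfg" (len 14), cursors c1@1 c2@3 c4@7 c3@11, authorship 1.2...4...3...
After op 3 (insert('p')): buffer="jpjjppsyjprkajpzfg" (len 18), cursors c1@2 c2@5 c4@10 c3@15, authorship 11.22...44...33...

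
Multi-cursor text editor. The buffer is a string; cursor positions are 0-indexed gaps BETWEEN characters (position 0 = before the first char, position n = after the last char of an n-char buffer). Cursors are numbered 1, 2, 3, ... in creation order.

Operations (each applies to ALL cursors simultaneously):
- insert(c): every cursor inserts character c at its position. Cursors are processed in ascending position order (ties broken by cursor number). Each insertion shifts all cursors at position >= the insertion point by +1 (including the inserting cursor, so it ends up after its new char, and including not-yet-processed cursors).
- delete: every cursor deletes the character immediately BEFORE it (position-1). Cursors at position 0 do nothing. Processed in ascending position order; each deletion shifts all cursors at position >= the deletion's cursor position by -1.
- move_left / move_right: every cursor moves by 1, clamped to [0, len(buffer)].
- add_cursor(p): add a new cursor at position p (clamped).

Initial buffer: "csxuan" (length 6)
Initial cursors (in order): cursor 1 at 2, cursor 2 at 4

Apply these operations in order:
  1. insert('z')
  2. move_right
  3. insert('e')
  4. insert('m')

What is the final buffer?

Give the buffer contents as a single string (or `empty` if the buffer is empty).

Answer: cszxemuzaemn

Derivation:
After op 1 (insert('z')): buffer="cszxuzan" (len 8), cursors c1@3 c2@6, authorship ..1..2..
After op 2 (move_right): buffer="cszxuzan" (len 8), cursors c1@4 c2@7, authorship ..1..2..
After op 3 (insert('e')): buffer="cszxeuzaen" (len 10), cursors c1@5 c2@9, authorship ..1.1.2.2.
After op 4 (insert('m')): buffer="cszxemuzaemn" (len 12), cursors c1@6 c2@11, authorship ..1.11.2.22.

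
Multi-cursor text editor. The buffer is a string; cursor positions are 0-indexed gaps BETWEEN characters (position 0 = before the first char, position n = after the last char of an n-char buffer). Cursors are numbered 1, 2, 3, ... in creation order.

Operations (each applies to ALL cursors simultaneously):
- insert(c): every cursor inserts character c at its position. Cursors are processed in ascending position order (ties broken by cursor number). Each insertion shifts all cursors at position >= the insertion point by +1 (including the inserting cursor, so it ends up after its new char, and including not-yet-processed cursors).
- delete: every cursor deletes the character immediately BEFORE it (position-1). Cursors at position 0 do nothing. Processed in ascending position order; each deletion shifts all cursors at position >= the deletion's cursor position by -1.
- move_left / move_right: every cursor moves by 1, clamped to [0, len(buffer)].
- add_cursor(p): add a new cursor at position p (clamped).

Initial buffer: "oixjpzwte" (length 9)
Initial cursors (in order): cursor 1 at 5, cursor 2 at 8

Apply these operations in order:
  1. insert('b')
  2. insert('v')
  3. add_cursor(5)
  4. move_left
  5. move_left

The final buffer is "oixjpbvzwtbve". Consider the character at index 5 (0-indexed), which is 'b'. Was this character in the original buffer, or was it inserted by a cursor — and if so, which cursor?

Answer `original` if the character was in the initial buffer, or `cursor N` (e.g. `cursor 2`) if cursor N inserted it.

Answer: cursor 1

Derivation:
After op 1 (insert('b')): buffer="oixjpbzwtbe" (len 11), cursors c1@6 c2@10, authorship .....1...2.
After op 2 (insert('v')): buffer="oixjpbvzwtbve" (len 13), cursors c1@7 c2@12, authorship .....11...22.
After op 3 (add_cursor(5)): buffer="oixjpbvzwtbve" (len 13), cursors c3@5 c1@7 c2@12, authorship .....11...22.
After op 4 (move_left): buffer="oixjpbvzwtbve" (len 13), cursors c3@4 c1@6 c2@11, authorship .....11...22.
After op 5 (move_left): buffer="oixjpbvzwtbve" (len 13), cursors c3@3 c1@5 c2@10, authorship .....11...22.
Authorship (.=original, N=cursor N): . . . . . 1 1 . . . 2 2 .
Index 5: author = 1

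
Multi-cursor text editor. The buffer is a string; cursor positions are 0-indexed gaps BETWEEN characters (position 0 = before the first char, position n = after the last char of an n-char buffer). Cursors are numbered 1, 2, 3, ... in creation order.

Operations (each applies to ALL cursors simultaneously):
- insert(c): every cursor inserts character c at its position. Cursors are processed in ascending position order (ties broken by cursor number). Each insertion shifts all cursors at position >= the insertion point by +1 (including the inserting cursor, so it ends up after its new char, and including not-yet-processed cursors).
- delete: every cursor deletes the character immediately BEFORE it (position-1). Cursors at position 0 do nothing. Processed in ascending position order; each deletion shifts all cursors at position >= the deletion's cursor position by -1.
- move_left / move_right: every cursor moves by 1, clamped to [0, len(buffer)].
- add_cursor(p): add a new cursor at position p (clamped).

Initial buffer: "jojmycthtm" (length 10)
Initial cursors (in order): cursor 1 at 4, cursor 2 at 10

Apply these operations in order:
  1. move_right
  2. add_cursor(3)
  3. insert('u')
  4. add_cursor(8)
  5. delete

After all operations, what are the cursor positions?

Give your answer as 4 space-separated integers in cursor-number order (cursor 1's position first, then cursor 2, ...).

After op 1 (move_right): buffer="jojmycthtm" (len 10), cursors c1@5 c2@10, authorship ..........
After op 2 (add_cursor(3)): buffer="jojmycthtm" (len 10), cursors c3@3 c1@5 c2@10, authorship ..........
After op 3 (insert('u')): buffer="jojumyucthtmu" (len 13), cursors c3@4 c1@7 c2@13, authorship ...3..1.....2
After op 4 (add_cursor(8)): buffer="jojumyucthtmu" (len 13), cursors c3@4 c1@7 c4@8 c2@13, authorship ...3..1.....2
After op 5 (delete): buffer="jojmythtm" (len 9), cursors c3@3 c1@5 c4@5 c2@9, authorship .........

Answer: 5 9 3 5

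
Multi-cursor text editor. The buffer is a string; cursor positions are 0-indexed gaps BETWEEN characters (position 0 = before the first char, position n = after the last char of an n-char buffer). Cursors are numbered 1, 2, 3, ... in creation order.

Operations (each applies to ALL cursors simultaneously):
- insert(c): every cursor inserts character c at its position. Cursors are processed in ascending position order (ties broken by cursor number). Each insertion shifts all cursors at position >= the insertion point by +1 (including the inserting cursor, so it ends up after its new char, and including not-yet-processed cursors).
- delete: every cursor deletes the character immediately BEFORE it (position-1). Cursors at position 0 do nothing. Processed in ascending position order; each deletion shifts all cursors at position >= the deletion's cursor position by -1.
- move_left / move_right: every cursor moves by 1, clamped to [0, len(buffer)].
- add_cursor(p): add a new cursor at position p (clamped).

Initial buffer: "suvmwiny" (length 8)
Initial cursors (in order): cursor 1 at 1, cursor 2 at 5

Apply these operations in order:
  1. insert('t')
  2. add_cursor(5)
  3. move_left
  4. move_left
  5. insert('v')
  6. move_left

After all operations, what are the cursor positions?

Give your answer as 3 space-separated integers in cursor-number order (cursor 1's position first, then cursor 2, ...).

Answer: 0 7 4

Derivation:
After op 1 (insert('t')): buffer="stuvmwtiny" (len 10), cursors c1@2 c2@7, authorship .1....2...
After op 2 (add_cursor(5)): buffer="stuvmwtiny" (len 10), cursors c1@2 c3@5 c2@7, authorship .1....2...
After op 3 (move_left): buffer="stuvmwtiny" (len 10), cursors c1@1 c3@4 c2@6, authorship .1....2...
After op 4 (move_left): buffer="stuvmwtiny" (len 10), cursors c1@0 c3@3 c2@5, authorship .1....2...
After op 5 (insert('v')): buffer="vstuvvmvwtiny" (len 13), cursors c1@1 c3@5 c2@8, authorship 1.1.3..2.2...
After op 6 (move_left): buffer="vstuvvmvwtiny" (len 13), cursors c1@0 c3@4 c2@7, authorship 1.1.3..2.2...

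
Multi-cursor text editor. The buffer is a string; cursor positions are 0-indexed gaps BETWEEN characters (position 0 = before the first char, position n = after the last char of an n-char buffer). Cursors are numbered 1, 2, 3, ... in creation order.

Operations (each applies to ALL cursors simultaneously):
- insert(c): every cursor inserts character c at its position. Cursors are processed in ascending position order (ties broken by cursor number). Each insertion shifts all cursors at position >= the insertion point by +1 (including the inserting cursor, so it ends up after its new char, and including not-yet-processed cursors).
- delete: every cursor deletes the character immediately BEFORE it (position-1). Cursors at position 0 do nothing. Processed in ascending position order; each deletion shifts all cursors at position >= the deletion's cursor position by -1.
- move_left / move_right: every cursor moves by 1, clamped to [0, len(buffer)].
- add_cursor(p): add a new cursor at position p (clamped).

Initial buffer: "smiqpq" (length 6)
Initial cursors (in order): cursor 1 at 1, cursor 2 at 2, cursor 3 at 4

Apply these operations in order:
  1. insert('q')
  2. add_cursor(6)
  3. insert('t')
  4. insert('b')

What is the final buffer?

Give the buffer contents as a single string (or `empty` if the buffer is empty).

Answer: sqtbmqtbiqtbqtbpq

Derivation:
After op 1 (insert('q')): buffer="sqmqiqqpq" (len 9), cursors c1@2 c2@4 c3@7, authorship .1.2..3..
After op 2 (add_cursor(6)): buffer="sqmqiqqpq" (len 9), cursors c1@2 c2@4 c4@6 c3@7, authorship .1.2..3..
After op 3 (insert('t')): buffer="sqtmqtiqtqtpq" (len 13), cursors c1@3 c2@6 c4@9 c3@11, authorship .11.22..433..
After op 4 (insert('b')): buffer="sqtbmqtbiqtbqtbpq" (len 17), cursors c1@4 c2@8 c4@12 c3@15, authorship .111.222..44333..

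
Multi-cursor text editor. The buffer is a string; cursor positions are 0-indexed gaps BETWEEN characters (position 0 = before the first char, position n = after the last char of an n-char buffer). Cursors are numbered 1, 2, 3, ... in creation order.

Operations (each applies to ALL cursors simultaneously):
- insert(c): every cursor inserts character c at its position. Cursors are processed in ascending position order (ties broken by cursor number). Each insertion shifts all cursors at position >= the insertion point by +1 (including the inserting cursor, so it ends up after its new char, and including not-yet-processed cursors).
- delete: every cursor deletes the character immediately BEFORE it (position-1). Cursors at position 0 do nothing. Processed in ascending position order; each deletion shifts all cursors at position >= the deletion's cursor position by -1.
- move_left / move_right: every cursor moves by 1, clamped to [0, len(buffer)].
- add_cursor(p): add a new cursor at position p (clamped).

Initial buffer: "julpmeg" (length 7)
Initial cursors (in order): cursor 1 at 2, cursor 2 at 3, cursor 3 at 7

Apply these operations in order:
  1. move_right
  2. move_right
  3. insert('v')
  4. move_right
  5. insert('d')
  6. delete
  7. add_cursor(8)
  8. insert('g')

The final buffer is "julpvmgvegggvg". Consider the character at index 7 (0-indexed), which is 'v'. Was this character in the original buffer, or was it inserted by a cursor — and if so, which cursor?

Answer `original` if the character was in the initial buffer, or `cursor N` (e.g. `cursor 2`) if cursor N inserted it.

Answer: cursor 2

Derivation:
After op 1 (move_right): buffer="julpmeg" (len 7), cursors c1@3 c2@4 c3@7, authorship .......
After op 2 (move_right): buffer="julpmeg" (len 7), cursors c1@4 c2@5 c3@7, authorship .......
After op 3 (insert('v')): buffer="julpvmvegv" (len 10), cursors c1@5 c2@7 c3@10, authorship ....1.2..3
After op 4 (move_right): buffer="julpvmvegv" (len 10), cursors c1@6 c2@8 c3@10, authorship ....1.2..3
After op 5 (insert('d')): buffer="julpvmdvedgvd" (len 13), cursors c1@7 c2@10 c3@13, authorship ....1.12.2.33
After op 6 (delete): buffer="julpvmvegv" (len 10), cursors c1@6 c2@8 c3@10, authorship ....1.2..3
After op 7 (add_cursor(8)): buffer="julpvmvegv" (len 10), cursors c1@6 c2@8 c4@8 c3@10, authorship ....1.2..3
After op 8 (insert('g')): buffer="julpvmgvegggvg" (len 14), cursors c1@7 c2@11 c4@11 c3@14, authorship ....1.12.24.33
Authorship (.=original, N=cursor N): . . . . 1 . 1 2 . 2 4 . 3 3
Index 7: author = 2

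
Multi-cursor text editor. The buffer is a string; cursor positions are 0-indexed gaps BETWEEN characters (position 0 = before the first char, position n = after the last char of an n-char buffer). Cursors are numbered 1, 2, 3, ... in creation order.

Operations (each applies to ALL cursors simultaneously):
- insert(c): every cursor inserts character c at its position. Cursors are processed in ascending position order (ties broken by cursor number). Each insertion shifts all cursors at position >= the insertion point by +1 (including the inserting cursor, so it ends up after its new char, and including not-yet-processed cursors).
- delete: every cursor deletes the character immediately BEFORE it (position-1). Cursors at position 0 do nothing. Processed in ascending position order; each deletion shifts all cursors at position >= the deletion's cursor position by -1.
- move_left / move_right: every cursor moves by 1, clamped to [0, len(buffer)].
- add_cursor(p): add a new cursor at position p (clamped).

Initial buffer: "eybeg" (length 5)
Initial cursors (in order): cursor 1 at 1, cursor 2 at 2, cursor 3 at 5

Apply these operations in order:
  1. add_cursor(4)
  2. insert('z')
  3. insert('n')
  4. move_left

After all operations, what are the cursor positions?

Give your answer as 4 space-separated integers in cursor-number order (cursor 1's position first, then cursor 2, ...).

Answer: 2 5 12 9

Derivation:
After op 1 (add_cursor(4)): buffer="eybeg" (len 5), cursors c1@1 c2@2 c4@4 c3@5, authorship .....
After op 2 (insert('z')): buffer="ezyzbezgz" (len 9), cursors c1@2 c2@4 c4@7 c3@9, authorship .1.2..4.3
After op 3 (insert('n')): buffer="eznyznbezngzn" (len 13), cursors c1@3 c2@6 c4@10 c3@13, authorship .11.22..44.33
After op 4 (move_left): buffer="eznyznbezngzn" (len 13), cursors c1@2 c2@5 c4@9 c3@12, authorship .11.22..44.33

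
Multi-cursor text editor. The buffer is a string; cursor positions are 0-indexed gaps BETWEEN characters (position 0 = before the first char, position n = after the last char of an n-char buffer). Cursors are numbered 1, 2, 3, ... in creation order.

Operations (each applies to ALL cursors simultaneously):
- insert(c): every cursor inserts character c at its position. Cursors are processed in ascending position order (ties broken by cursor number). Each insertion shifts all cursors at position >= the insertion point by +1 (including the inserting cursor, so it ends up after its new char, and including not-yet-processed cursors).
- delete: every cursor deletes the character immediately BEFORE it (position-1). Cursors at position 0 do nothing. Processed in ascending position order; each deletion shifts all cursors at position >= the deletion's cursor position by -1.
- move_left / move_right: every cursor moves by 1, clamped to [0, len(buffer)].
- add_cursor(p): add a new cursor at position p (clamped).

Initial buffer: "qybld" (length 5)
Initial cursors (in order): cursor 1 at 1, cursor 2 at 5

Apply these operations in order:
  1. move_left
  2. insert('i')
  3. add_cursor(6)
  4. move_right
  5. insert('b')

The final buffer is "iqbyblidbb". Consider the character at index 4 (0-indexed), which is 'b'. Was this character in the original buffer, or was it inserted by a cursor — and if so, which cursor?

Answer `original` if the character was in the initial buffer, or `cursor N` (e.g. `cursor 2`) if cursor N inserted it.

After op 1 (move_left): buffer="qybld" (len 5), cursors c1@0 c2@4, authorship .....
After op 2 (insert('i')): buffer="iqyblid" (len 7), cursors c1@1 c2@6, authorship 1....2.
After op 3 (add_cursor(6)): buffer="iqyblid" (len 7), cursors c1@1 c2@6 c3@6, authorship 1....2.
After op 4 (move_right): buffer="iqyblid" (len 7), cursors c1@2 c2@7 c3@7, authorship 1....2.
After op 5 (insert('b')): buffer="iqbyblidbb" (len 10), cursors c1@3 c2@10 c3@10, authorship 1.1...2.23
Authorship (.=original, N=cursor N): 1 . 1 . . . 2 . 2 3
Index 4: author = original

Answer: original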